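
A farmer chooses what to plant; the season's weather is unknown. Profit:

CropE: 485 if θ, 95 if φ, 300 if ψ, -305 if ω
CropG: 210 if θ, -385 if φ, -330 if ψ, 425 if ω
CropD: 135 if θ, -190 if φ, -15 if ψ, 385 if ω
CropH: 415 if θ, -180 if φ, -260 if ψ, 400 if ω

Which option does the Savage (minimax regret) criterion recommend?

CropD

Column bests: θ=485, φ=95, ψ=300, ω=425.
CropE regrets: 0, 0, 0, 730 → max 730
CropG regrets: 275, 480, 630, 0 → max 630
CropD regrets: 350, 285, 315, 40 → max 350
CropH regrets: 70, 275, 560, 25 → max 560
Smallest max regret = 350 → CropD.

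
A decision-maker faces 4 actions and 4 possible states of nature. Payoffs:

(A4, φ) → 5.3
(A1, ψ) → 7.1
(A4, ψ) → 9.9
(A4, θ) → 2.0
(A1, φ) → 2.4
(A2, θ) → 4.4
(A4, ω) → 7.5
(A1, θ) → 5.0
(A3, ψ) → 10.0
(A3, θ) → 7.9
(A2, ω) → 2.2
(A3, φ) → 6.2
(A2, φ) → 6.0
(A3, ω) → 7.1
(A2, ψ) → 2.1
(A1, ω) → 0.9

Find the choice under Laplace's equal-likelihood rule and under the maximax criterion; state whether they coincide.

laplace → A3; maximax → A3 (agree)

Row averages: A1=3.85, A2=3.675, A3=7.8, A4=6.175
Highest average = 7.8 → A3.
Row maxima: A1=7.1, A2=6.0, A3=10.0, A4=9.9
Best best-case = 10.0 → A3.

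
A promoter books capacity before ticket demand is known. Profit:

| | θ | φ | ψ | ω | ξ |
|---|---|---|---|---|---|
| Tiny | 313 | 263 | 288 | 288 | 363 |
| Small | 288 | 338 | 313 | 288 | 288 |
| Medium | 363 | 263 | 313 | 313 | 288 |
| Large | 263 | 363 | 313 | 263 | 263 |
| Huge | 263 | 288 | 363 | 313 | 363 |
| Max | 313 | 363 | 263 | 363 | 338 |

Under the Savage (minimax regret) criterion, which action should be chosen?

Small

Column bests: θ=363, φ=363, ψ=363, ω=363, ξ=363.
Tiny regrets: 50, 100, 75, 75, 0 → max 100
Small regrets: 75, 25, 50, 75, 75 → max 75
Medium regrets: 0, 100, 50, 50, 75 → max 100
Large regrets: 100, 0, 50, 100, 100 → max 100
Huge regrets: 100, 75, 0, 50, 0 → max 100
Max regrets: 50, 0, 100, 0, 25 → max 100
Smallest max regret = 75 → Small.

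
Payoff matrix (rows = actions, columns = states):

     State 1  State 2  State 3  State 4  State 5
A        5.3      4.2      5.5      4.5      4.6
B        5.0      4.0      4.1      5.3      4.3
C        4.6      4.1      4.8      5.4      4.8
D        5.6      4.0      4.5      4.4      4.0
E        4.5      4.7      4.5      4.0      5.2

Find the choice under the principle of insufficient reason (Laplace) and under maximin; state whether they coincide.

Row averages: A=4.82, B=4.54, C=4.74, D=4.5, E=4.58
Highest average = 4.82 → A.
Row minima: A=4.2, B=4.0, C=4.1, D=4.0, E=4.0
Best worst-case = 4.2 → A.

laplace → A; maximin → A (agree)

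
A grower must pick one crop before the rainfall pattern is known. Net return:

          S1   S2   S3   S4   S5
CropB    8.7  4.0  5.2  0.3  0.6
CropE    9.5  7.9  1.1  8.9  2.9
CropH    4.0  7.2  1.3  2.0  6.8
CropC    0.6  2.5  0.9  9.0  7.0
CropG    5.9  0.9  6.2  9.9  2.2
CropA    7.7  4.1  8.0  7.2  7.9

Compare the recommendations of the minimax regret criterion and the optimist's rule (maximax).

minimax regret → CropA; maximax → CropG (disagree)

Column bests: S1=9.5, S2=7.9, S3=8.0, S4=9.9, S5=7.9.
CropB regrets: 0.8, 3.9, 2.8, 9.6, 7.3 → max 9.6
CropE regrets: 0.0, 0.0, 6.9, 1.0, 5.0 → max 6.9
CropH regrets: 5.5, 0.7, 6.7, 7.9, 1.1 → max 7.9
CropC regrets: 8.9, 5.4, 7.1, 0.9, 0.9 → max 8.9
CropG regrets: 3.6, 7.0, 1.8, 0.0, 5.7 → max 7.0
CropA regrets: 1.8, 3.8, 0.0, 2.7, 0.0 → max 3.8
Smallest max regret = 3.8 → CropA.
Row maxima: CropB=8.7, CropE=9.5, CropH=7.2, CropC=9.0, CropG=9.9, CropA=8.0
Best best-case = 9.9 → CropG.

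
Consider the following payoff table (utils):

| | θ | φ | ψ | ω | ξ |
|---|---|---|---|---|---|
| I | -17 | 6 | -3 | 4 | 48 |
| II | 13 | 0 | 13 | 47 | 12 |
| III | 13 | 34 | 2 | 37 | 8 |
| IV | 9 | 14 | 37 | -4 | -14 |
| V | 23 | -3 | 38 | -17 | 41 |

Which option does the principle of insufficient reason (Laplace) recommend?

III

Row averages: I=7.6, II=17, III=18.8, IV=8.4, V=16.4
Highest average = 18.8 → III.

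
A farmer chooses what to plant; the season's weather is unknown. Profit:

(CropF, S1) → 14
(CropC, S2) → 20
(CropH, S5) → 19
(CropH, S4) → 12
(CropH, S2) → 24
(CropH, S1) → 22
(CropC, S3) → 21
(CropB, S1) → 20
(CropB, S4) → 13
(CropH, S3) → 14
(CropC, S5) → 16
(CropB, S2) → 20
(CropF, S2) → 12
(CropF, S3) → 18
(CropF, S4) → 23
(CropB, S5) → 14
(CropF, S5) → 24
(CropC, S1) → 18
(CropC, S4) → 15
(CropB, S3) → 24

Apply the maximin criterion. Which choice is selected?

Row minima: CropC=15, CropH=12, CropF=12, CropB=13
Best worst-case = 15 → CropC.

CropC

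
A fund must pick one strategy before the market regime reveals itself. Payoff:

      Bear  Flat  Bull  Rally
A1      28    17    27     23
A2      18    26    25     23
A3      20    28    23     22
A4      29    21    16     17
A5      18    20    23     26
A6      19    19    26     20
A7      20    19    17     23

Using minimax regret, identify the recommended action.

A3

Column bests: Bear=29, Flat=28, Bull=27, Rally=26.
A1 regrets: 1, 11, 0, 3 → max 11
A2 regrets: 11, 2, 2, 3 → max 11
A3 regrets: 9, 0, 4, 4 → max 9
A4 regrets: 0, 7, 11, 9 → max 11
A5 regrets: 11, 8, 4, 0 → max 11
A6 regrets: 10, 9, 1, 6 → max 10
A7 regrets: 9, 9, 10, 3 → max 10
Smallest max regret = 9 → A3.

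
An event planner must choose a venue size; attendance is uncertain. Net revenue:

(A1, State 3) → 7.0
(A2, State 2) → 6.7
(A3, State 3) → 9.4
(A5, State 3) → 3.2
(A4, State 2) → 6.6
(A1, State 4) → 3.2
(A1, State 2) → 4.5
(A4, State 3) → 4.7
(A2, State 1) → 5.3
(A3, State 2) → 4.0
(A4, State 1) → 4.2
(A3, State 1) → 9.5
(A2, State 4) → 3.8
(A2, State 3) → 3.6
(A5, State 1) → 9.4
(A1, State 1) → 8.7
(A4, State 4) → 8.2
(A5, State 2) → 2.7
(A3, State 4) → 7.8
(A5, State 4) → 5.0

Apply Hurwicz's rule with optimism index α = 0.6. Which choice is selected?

A1: 0.6·8.7 + 0.4·3.2 = 6.5
A2: 0.6·6.7 + 0.4·3.6 = 5.46
A3: 0.6·9.5 + 0.4·4.0 = 7.3
A4: 0.6·8.2 + 0.4·4.2 = 6.6
A5: 0.6·9.4 + 0.4·2.7 = 6.72
Highest Hurwicz score = 7.3 → A3.

A3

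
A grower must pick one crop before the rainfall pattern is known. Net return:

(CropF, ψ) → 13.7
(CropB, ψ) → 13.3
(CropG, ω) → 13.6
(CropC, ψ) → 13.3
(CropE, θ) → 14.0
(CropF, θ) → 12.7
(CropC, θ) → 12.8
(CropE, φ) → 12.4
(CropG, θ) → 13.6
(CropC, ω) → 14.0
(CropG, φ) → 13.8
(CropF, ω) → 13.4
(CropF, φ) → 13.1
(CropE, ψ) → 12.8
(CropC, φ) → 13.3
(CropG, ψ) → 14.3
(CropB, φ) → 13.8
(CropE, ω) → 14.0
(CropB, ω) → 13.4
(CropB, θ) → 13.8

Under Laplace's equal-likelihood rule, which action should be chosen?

CropG

Row averages: CropB=13.575, CropC=13.35, CropF=13.225, CropE=13.3, CropG=13.825
Highest average = 13.825 → CropG.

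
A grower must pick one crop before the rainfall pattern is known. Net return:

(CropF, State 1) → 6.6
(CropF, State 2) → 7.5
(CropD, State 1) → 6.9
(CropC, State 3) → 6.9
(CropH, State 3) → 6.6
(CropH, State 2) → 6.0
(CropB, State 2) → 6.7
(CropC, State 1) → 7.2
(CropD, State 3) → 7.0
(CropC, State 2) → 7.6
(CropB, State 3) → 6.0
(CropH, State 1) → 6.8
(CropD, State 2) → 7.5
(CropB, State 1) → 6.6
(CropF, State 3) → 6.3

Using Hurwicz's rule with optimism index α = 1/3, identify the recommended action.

CropC: 1/3·7.6 + 2/3·6.9 = 107/15
CropD: 1/3·7.5 + 2/3·6.9 = 7.1
CropF: 1/3·7.5 + 2/3·6.3 = 6.7
CropH: 1/3·6.8 + 2/3·6.0 = 94/15
CropB: 1/3·6.7 + 2/3·6.0 = 187/30
Highest Hurwicz score = 107/15 → CropC.

CropC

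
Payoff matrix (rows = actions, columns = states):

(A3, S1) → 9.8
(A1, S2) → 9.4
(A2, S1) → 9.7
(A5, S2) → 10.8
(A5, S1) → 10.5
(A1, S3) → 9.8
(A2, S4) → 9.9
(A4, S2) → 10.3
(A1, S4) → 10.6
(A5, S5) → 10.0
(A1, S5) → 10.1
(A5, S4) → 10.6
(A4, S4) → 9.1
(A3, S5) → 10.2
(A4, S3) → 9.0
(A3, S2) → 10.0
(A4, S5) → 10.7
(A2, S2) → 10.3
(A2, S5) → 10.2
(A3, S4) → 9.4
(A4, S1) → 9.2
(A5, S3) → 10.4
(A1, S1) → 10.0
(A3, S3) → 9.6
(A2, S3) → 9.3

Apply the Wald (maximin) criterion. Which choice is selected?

A5

Row minima: A1=9.4, A2=9.3, A3=9.4, A4=9.0, A5=10.0
Best worst-case = 10.0 → A5.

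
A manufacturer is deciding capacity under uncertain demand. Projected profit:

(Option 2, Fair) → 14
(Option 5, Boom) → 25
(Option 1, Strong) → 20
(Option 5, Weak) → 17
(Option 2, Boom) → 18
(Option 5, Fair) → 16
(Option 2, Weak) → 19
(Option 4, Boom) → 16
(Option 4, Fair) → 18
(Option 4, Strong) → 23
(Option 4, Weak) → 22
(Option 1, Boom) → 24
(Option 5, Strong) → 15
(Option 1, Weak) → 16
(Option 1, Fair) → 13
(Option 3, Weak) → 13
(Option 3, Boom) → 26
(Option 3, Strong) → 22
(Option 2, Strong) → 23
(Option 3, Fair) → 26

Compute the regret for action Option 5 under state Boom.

1

Best payoff under Boom is 26.
Regret = 26 − 25 = 1.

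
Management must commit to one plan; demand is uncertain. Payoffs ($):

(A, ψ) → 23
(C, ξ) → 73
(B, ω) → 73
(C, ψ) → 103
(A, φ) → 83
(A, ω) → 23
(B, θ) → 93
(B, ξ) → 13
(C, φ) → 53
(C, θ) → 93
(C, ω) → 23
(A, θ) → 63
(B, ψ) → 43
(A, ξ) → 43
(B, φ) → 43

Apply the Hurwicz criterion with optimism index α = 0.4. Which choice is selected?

A: 0.4·83 + 0.6·23 = 47
B: 0.4·93 + 0.6·13 = 45
C: 0.4·103 + 0.6·23 = 55
Highest Hurwicz score = 55 → C.

C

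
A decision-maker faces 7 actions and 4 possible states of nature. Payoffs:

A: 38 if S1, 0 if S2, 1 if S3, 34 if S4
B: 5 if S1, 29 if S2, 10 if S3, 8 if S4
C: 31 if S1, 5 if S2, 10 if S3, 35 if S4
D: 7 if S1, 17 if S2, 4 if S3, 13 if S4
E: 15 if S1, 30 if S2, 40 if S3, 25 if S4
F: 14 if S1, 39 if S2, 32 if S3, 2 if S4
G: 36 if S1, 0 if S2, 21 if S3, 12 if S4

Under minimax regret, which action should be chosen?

E

Column bests: S1=38, S2=39, S3=40, S4=35.
A regrets: 0, 39, 39, 1 → max 39
B regrets: 33, 10, 30, 27 → max 33
C regrets: 7, 34, 30, 0 → max 34
D regrets: 31, 22, 36, 22 → max 36
E regrets: 23, 9, 0, 10 → max 23
F regrets: 24, 0, 8, 33 → max 33
G regrets: 2, 39, 19, 23 → max 39
Smallest max regret = 23 → E.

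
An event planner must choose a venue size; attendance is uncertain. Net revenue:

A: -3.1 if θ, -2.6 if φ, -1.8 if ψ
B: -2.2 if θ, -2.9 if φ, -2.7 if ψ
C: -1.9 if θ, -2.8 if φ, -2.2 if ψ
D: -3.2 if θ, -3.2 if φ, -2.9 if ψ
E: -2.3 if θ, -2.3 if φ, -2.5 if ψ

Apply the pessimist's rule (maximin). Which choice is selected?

E

Row minima: A=-3.1, B=-2.9, C=-2.8, D=-3.2, E=-2.5
Best worst-case = -2.5 → E.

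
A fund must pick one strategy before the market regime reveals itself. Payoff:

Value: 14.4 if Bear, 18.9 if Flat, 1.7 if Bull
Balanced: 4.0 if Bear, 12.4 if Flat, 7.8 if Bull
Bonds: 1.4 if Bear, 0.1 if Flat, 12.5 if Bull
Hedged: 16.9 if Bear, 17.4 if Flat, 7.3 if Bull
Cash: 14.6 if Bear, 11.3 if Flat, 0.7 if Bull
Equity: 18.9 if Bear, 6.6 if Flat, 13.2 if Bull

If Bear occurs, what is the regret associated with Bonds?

Best payoff under Bear is 18.9.
Regret = 18.9 − 1.4 = 17.5.

17.5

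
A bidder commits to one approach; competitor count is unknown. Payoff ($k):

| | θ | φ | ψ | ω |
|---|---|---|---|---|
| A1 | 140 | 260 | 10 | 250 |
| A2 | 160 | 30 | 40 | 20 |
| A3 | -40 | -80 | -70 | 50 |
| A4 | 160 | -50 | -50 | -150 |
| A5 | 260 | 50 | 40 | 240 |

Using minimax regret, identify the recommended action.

A1

Column bests: θ=260, φ=260, ψ=40, ω=250.
A1 regrets: 120, 0, 30, 0 → max 120
A2 regrets: 100, 230, 0, 230 → max 230
A3 regrets: 300, 340, 110, 200 → max 340
A4 regrets: 100, 310, 90, 400 → max 400
A5 regrets: 0, 210, 0, 10 → max 210
Smallest max regret = 120 → A1.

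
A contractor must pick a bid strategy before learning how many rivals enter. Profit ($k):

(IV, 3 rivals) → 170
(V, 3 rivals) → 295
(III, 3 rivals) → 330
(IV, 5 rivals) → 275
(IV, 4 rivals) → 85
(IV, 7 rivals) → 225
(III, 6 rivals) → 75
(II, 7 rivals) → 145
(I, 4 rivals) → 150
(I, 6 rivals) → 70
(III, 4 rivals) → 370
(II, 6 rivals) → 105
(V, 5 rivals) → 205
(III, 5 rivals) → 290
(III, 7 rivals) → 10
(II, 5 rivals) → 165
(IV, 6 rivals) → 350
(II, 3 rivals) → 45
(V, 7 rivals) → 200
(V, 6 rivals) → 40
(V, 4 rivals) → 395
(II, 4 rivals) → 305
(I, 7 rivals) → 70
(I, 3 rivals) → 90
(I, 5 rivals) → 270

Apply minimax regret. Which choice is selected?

III

Column bests: 3 rivals=330, 4 rivals=395, 5 rivals=290, 6 rivals=350, 7 rivals=225.
I regrets: 240, 245, 20, 280, 155 → max 280
II regrets: 285, 90, 125, 245, 80 → max 285
III regrets: 0, 25, 0, 275, 215 → max 275
IV regrets: 160, 310, 15, 0, 0 → max 310
V regrets: 35, 0, 85, 310, 25 → max 310
Smallest max regret = 275 → III.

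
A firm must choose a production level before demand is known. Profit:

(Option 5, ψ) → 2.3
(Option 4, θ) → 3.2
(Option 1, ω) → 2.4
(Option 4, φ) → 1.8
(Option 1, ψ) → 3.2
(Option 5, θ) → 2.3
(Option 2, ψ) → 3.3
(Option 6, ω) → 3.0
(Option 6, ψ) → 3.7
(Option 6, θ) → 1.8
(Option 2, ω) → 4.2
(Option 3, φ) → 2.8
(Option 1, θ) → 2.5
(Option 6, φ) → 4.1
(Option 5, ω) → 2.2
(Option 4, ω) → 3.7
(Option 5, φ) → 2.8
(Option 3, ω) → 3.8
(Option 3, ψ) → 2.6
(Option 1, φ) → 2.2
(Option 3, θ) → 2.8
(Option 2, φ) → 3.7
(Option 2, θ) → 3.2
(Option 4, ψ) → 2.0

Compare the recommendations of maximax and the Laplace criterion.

Row maxima: Option 1=3.2, Option 2=4.2, Option 3=3.8, Option 4=3.7, Option 5=2.8, Option 6=4.1
Best best-case = 4.2 → Option 2.
Row averages: Option 1=2.575, Option 2=3.6, Option 3=3, Option 4=2.675, Option 5=2.4, Option 6=3.15
Highest average = 3.6 → Option 2.

maximax → Option 2; laplace → Option 2 (agree)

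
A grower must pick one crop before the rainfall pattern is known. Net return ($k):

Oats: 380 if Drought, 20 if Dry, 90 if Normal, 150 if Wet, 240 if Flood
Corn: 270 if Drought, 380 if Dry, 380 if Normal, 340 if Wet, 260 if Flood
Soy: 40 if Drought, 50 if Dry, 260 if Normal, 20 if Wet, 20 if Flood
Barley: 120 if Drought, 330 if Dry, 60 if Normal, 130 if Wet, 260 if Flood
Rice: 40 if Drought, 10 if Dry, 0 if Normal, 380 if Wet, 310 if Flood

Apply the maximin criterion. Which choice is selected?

Corn

Row minima: Oats=20, Corn=260, Soy=20, Barley=60, Rice=0
Best worst-case = 260 → Corn.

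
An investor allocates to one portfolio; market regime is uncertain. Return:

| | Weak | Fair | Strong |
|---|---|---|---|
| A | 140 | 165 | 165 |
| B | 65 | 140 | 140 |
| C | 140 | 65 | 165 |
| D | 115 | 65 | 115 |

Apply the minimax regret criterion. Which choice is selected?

A

Column bests: Weak=140, Fair=165, Strong=165.
A regrets: 0, 0, 0 → max 0
B regrets: 75, 25, 25 → max 75
C regrets: 0, 100, 0 → max 100
D regrets: 25, 100, 50 → max 100
Smallest max regret = 0 → A.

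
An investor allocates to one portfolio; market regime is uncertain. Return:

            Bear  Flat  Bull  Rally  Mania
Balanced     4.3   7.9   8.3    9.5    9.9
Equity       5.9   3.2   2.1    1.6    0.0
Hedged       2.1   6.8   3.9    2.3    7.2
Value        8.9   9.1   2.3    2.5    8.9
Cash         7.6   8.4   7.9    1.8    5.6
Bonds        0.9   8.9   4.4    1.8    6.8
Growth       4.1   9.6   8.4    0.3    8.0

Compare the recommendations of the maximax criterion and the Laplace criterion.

Row maxima: Balanced=9.9, Equity=5.9, Hedged=7.2, Value=9.1, Cash=8.4, Bonds=8.9, Growth=9.6
Best best-case = 9.9 → Balanced.
Row averages: Balanced=7.98, Equity=2.56, Hedged=4.46, Value=6.34, Cash=6.26, Bonds=4.56, Growth=6.08
Highest average = 7.98 → Balanced.

maximax → Balanced; laplace → Balanced (agree)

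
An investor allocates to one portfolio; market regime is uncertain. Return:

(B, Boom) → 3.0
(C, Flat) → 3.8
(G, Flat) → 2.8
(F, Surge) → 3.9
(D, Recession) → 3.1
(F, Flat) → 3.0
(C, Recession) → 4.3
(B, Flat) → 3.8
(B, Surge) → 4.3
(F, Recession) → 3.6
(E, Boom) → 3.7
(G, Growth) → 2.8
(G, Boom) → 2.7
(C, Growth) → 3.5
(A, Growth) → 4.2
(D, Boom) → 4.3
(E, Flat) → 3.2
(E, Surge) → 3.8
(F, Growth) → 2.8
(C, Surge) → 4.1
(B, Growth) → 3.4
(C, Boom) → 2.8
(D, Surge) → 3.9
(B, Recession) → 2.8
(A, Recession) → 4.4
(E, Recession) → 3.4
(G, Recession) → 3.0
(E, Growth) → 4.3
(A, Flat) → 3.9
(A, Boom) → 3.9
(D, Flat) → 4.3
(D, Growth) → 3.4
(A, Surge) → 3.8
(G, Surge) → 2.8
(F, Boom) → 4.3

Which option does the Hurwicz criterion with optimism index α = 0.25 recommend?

A: 0.25·4.4 + 0.75·3.8 = 3.95
B: 0.25·4.3 + 0.75·2.8 = 3.175
C: 0.25·4.3 + 0.75·2.8 = 3.175
D: 0.25·4.3 + 0.75·3.1 = 3.4
E: 0.25·4.3 + 0.75·3.2 = 3.475
F: 0.25·4.3 + 0.75·2.8 = 3.175
G: 0.25·3.0 + 0.75·2.7 = 2.775
Highest Hurwicz score = 3.95 → A.

A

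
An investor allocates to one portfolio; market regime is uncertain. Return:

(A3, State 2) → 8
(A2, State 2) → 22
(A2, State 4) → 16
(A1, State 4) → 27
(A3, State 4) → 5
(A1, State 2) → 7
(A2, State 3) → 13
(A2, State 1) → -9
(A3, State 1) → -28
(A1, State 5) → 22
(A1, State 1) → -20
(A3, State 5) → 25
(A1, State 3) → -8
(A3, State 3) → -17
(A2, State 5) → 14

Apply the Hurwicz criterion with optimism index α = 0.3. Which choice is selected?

A2

A1: 0.3·27 + 0.7·(-20) = -5.9
A2: 0.3·22 + 0.7·(-9) = 0.3
A3: 0.3·25 + 0.7·(-28) = -12.1
Highest Hurwicz score = 0.3 → A2.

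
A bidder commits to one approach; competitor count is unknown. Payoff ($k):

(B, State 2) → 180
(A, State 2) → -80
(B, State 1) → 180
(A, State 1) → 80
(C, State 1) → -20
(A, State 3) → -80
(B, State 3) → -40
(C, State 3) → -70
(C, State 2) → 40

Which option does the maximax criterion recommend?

B

Row maxima: A=80, B=180, C=40
Best best-case = 180 → B.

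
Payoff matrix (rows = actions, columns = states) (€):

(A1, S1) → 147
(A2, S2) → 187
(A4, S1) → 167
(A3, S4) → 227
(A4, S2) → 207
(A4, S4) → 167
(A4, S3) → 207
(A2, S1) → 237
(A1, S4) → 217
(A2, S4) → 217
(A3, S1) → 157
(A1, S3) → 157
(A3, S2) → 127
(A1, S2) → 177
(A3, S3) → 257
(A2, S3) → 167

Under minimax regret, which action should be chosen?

A4

Column bests: S1=237, S2=207, S3=257, S4=227.
A1 regrets: 90, 30, 100, 10 → max 100
A2 regrets: 0, 20, 90, 10 → max 90
A3 regrets: 80, 80, 0, 0 → max 80
A4 regrets: 70, 0, 50, 60 → max 70
Smallest max regret = 70 → A4.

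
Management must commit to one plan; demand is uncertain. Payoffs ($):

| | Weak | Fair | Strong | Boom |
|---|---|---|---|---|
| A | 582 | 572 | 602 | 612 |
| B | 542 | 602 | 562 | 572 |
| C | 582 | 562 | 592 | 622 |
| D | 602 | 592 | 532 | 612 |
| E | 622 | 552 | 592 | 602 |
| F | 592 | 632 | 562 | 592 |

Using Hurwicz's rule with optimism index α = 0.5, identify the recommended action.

A: 0.5·612 + 0.5·572 = 592
B: 0.5·602 + 0.5·542 = 572
C: 0.5·622 + 0.5·562 = 592
D: 0.5·612 + 0.5·532 = 572
E: 0.5·622 + 0.5·552 = 587
F: 0.5·632 + 0.5·562 = 597
Highest Hurwicz score = 597 → F.

F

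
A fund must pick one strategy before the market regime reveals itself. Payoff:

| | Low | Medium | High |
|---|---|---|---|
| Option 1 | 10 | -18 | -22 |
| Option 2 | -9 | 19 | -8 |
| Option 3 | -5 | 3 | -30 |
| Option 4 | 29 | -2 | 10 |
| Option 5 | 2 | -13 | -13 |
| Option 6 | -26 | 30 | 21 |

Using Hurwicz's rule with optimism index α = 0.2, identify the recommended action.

Option 1: 0.2·10 + 0.8·(-22) = -15.6
Option 2: 0.2·19 + 0.8·(-9) = -3.4
Option 3: 0.2·3 + 0.8·(-30) = -23.4
Option 4: 0.2·29 + 0.8·(-2) = 4.2
Option 5: 0.2·2 + 0.8·(-13) = -10
Option 6: 0.2·30 + 0.8·(-26) = -14.8
Highest Hurwicz score = 4.2 → Option 4.

Option 4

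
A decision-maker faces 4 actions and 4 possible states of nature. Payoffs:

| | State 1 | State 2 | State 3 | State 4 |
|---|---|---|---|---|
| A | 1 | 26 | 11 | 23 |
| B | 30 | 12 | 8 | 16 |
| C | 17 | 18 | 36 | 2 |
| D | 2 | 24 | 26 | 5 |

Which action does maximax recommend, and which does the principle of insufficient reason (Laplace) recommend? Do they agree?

Row maxima: A=26, B=30, C=36, D=26
Best best-case = 36 → C.
Row averages: A=15.25, B=16.5, C=18.25, D=14.25
Highest average = 18.25 → C.

maximax → C; laplace → C (agree)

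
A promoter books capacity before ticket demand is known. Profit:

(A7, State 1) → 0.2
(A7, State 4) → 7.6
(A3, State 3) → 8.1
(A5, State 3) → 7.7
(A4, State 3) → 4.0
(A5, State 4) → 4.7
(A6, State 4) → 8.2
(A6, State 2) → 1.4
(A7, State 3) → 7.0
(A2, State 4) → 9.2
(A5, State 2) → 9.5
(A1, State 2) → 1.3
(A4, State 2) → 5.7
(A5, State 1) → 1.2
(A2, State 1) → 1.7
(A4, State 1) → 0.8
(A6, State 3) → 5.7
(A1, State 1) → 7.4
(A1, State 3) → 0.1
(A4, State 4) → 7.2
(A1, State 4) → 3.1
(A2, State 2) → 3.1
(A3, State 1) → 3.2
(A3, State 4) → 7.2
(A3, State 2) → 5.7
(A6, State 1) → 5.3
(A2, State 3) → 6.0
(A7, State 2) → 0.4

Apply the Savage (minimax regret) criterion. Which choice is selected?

A3

Column bests: State 1=7.4, State 2=9.5, State 3=8.1, State 4=9.2.
A1 regrets: 0.0, 8.2, 8.0, 6.1 → max 8.2
A2 regrets: 5.7, 6.4, 2.1, 0.0 → max 6.4
A3 regrets: 4.2, 3.8, 0.0, 2.0 → max 4.2
A4 regrets: 6.6, 3.8, 4.1, 2.0 → max 6.6
A5 regrets: 6.2, 0.0, 0.4, 4.5 → max 6.2
A6 regrets: 2.1, 8.1, 2.4, 1.0 → max 8.1
A7 regrets: 7.2, 9.1, 1.1, 1.6 → max 9.1
Smallest max regret = 4.2 → A3.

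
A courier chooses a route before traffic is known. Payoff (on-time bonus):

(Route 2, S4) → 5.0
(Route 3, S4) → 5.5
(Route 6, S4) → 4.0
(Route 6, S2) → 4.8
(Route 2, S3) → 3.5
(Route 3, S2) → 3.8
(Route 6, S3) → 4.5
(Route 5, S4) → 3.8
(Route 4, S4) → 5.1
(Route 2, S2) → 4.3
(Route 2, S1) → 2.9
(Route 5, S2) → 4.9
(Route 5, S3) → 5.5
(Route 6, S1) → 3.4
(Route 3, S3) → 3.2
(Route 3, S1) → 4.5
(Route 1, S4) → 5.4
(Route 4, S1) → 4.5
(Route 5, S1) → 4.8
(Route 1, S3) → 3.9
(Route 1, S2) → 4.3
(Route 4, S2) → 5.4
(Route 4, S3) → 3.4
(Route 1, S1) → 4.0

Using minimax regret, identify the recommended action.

Route 6

Column bests: S1=4.8, S2=5.4, S3=5.5, S4=5.5.
Route 1 regrets: 0.8, 1.1, 1.6, 0.1 → max 1.6
Route 2 regrets: 1.9, 1.1, 2.0, 0.5 → max 2.0
Route 3 regrets: 0.3, 1.6, 2.3, 0.0 → max 2.3
Route 4 regrets: 0.3, 0.0, 2.1, 0.4 → max 2.1
Route 5 regrets: 0.0, 0.5, 0.0, 1.7 → max 1.7
Route 6 regrets: 1.4, 0.6, 1.0, 1.5 → max 1.5
Smallest max regret = 1.5 → Route 6.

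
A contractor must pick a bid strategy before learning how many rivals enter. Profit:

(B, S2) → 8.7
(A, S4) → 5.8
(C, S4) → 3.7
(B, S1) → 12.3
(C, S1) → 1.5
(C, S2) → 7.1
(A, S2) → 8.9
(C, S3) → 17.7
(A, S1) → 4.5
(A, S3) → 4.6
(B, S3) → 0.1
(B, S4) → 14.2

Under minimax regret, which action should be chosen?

Column bests: S1=12.3, S2=8.9, S3=17.7, S4=14.2.
A regrets: 7.8, 0.0, 13.1, 8.4 → max 13.1
B regrets: 0.0, 0.2, 17.6, 0.0 → max 17.6
C regrets: 10.8, 1.8, 0.0, 10.5 → max 10.8
Smallest max regret = 10.8 → C.

C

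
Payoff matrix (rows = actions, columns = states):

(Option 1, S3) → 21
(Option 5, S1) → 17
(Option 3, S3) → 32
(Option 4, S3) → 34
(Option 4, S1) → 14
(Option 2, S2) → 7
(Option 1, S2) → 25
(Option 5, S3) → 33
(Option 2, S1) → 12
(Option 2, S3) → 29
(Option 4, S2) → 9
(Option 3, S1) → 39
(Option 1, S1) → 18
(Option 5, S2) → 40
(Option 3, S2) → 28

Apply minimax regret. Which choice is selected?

Column bests: S1=39, S2=40, S3=34.
Option 1 regrets: 21, 15, 13 → max 21
Option 2 regrets: 27, 33, 5 → max 33
Option 3 regrets: 0, 12, 2 → max 12
Option 4 regrets: 25, 31, 0 → max 31
Option 5 regrets: 22, 0, 1 → max 22
Smallest max regret = 12 → Option 3.

Option 3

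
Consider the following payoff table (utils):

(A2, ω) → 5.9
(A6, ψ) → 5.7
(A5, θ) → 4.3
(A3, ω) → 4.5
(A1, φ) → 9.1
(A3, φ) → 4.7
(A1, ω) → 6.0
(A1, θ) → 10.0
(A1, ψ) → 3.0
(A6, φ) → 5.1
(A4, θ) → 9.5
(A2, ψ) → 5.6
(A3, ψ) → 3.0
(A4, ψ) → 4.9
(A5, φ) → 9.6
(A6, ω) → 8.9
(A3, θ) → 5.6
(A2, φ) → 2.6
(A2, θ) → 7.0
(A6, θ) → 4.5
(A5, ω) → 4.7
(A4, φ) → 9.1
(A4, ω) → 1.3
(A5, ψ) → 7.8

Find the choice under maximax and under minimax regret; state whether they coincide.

Row maxima: A1=10.0, A2=7.0, A3=5.6, A4=9.5, A5=9.6, A6=8.9
Best best-case = 10.0 → A1.
Column bests: θ=10.0, φ=9.6, ψ=7.8, ω=8.9.
A1 regrets: 0.0, 0.5, 4.8, 2.9 → max 4.8
A2 regrets: 3.0, 7.0, 2.2, 3.0 → max 7.0
A3 regrets: 4.4, 4.9, 4.8, 4.4 → max 4.9
A4 regrets: 0.5, 0.5, 2.9, 7.6 → max 7.6
A5 regrets: 5.7, 0.0, 0.0, 4.2 → max 5.7
A6 regrets: 5.5, 4.5, 2.1, 0.0 → max 5.5
Smallest max regret = 4.8 → A1.

maximax → A1; minimax regret → A1 (agree)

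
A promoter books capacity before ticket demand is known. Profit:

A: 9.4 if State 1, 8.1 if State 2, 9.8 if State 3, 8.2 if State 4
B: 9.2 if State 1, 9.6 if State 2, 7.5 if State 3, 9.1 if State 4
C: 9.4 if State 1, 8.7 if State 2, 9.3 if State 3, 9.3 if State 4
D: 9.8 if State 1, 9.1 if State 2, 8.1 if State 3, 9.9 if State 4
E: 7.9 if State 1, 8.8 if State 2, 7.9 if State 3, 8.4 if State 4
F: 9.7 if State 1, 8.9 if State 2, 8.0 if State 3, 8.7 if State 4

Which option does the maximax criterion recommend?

Row maxima: A=9.8, B=9.6, C=9.4, D=9.9, E=8.8, F=9.7
Best best-case = 9.9 → D.

D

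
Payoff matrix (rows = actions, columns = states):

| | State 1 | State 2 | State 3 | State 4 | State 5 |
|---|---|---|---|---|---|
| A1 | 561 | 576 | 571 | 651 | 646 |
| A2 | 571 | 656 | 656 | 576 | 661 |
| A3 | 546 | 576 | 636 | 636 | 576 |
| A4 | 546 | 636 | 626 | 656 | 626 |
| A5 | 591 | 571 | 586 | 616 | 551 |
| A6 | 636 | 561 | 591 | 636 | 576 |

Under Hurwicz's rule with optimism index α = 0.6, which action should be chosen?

A1: 0.6·651 + 0.4·561 = 615
A2: 0.6·661 + 0.4·571 = 625
A3: 0.6·636 + 0.4·546 = 600
A4: 0.6·656 + 0.4·546 = 612
A5: 0.6·616 + 0.4·551 = 590
A6: 0.6·636 + 0.4·561 = 606
Highest Hurwicz score = 625 → A2.

A2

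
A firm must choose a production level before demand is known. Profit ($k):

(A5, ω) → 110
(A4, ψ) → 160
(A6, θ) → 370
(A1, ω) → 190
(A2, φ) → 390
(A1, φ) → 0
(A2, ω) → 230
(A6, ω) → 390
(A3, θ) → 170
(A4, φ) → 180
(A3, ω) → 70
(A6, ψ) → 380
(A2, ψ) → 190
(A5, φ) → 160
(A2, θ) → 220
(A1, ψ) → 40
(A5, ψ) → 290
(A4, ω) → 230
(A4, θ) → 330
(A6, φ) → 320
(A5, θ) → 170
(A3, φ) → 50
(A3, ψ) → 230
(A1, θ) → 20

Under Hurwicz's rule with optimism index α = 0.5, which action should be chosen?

A1: 0.5·190 + 0.5·0 = 95
A2: 0.5·390 + 0.5·190 = 290
A3: 0.5·230 + 0.5·50 = 140
A4: 0.5·330 + 0.5·160 = 245
A5: 0.5·290 + 0.5·110 = 200
A6: 0.5·390 + 0.5·320 = 355
Highest Hurwicz score = 355 → A6.

A6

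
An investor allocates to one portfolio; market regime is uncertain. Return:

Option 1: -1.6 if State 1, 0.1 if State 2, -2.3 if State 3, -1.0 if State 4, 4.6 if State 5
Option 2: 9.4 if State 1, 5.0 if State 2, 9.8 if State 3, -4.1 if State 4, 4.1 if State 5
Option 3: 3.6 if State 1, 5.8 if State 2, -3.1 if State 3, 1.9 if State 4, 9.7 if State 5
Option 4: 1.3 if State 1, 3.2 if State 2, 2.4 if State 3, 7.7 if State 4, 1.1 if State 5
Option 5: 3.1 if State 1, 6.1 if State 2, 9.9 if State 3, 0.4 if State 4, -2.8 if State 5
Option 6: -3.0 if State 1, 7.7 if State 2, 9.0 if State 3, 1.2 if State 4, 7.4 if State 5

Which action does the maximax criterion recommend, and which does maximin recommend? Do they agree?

Row maxima: Option 1=4.6, Option 2=9.8, Option 3=9.7, Option 4=7.7, Option 5=9.9, Option 6=9.0
Best best-case = 9.9 → Option 5.
Row minima: Option 1=-2.3, Option 2=-4.1, Option 3=-3.1, Option 4=1.1, Option 5=-2.8, Option 6=-3.0
Best worst-case = 1.1 → Option 4.

maximax → Option 5; maximin → Option 4 (disagree)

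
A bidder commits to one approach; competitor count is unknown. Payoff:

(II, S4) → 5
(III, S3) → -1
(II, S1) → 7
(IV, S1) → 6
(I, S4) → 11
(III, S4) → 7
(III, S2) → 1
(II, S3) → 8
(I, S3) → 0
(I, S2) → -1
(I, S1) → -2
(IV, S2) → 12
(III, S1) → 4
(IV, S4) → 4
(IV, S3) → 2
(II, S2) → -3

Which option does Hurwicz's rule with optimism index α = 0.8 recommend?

IV

I: 0.8·11 + 0.2·(-2) = 8.4
II: 0.8·8 + 0.2·(-3) = 5.8
III: 0.8·7 + 0.2·(-1) = 5.4
IV: 0.8·12 + 0.2·2 = 10
Highest Hurwicz score = 10 → IV.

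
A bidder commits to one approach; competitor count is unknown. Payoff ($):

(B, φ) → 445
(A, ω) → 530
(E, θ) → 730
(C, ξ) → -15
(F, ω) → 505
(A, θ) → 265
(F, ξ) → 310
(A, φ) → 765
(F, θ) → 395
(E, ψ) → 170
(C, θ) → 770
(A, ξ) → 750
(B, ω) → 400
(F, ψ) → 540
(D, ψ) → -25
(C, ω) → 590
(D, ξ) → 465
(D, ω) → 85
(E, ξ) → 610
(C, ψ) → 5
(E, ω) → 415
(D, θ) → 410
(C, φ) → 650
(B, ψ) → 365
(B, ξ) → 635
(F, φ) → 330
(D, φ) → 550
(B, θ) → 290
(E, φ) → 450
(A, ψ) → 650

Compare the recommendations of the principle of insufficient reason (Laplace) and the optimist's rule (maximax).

laplace → A; maximax → C (disagree)

Row averages: A=592, B=427, C=400, D=297, E=475, F=416
Highest average = 592 → A.
Row maxima: A=765, B=635, C=770, D=550, E=730, F=540
Best best-case = 770 → C.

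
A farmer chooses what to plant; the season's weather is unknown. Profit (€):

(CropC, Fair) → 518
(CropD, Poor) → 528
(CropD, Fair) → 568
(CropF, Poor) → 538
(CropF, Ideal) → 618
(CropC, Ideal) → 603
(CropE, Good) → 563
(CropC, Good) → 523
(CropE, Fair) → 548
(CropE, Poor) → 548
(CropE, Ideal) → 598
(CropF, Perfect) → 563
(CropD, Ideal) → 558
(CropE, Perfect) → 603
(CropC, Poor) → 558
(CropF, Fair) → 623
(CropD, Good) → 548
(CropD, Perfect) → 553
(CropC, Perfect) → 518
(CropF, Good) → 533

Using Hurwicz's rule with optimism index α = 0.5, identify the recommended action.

CropD: 0.5·568 + 0.5·528 = 548
CropE: 0.5·603 + 0.5·548 = 575.5
CropC: 0.5·603 + 0.5·518 = 560.5
CropF: 0.5·623 + 0.5·533 = 578
Highest Hurwicz score = 578 → CropF.

CropF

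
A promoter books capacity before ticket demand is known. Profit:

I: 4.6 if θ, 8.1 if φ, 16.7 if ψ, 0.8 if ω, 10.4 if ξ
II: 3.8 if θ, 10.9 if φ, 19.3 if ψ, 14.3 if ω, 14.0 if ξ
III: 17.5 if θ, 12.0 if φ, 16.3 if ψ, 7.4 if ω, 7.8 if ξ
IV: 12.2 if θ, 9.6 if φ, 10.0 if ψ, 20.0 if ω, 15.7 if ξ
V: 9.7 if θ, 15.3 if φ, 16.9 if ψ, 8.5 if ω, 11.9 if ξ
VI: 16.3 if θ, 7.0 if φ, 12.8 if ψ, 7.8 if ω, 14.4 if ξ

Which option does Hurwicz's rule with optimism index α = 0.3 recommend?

I: 0.3·16.7 + 0.7·0.8 = 5.57
II: 0.3·19.3 + 0.7·3.8 = 8.45
III: 0.3·17.5 + 0.7·7.4 = 10.43
IV: 0.3·20.0 + 0.7·9.6 = 12.72
V: 0.3·16.9 + 0.7·8.5 = 11.02
VI: 0.3·16.3 + 0.7·7.0 = 9.79
Highest Hurwicz score = 12.72 → IV.

IV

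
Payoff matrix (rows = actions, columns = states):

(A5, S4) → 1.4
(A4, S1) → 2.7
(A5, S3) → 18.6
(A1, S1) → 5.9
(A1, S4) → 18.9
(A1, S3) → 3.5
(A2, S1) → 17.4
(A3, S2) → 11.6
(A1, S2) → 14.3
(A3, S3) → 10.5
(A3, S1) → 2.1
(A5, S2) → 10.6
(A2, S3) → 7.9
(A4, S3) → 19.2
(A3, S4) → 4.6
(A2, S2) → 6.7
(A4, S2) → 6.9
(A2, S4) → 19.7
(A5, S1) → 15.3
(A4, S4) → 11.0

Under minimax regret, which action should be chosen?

A2

Column bests: S1=17.4, S2=14.3, S3=19.2, S4=19.7.
A1 regrets: 11.5, 0.0, 15.7, 0.8 → max 15.7
A2 regrets: 0.0, 7.6, 11.3, 0.0 → max 11.3
A3 regrets: 15.3, 2.7, 8.7, 15.1 → max 15.3
A4 regrets: 14.7, 7.4, 0.0, 8.7 → max 14.7
A5 regrets: 2.1, 3.7, 0.6, 18.3 → max 18.3
Smallest max regret = 11.3 → A2.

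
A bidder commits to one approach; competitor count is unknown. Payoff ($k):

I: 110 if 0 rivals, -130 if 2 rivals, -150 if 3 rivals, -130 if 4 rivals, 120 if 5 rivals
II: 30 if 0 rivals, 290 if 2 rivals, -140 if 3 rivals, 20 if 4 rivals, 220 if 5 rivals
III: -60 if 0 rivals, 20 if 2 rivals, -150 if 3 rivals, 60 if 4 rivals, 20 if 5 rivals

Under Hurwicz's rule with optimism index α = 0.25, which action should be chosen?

I: 0.25·120 + 0.75·(-150) = -82.5
II: 0.25·290 + 0.75·(-140) = -32.5
III: 0.25·60 + 0.75·(-150) = -97.5
Highest Hurwicz score = -32.5 → II.

II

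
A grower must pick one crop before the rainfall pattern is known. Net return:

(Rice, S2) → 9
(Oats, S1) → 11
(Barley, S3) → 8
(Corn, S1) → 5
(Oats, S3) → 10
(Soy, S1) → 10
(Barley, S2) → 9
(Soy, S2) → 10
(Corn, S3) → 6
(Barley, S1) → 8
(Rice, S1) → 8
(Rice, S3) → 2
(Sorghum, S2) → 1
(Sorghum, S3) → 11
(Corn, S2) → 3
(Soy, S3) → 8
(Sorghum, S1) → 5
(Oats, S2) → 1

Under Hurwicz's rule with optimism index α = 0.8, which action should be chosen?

Soy

Oats: 0.8·11 + 0.2·1 = 9
Sorghum: 0.8·11 + 0.2·1 = 9
Rice: 0.8·9 + 0.2·2 = 7.6
Corn: 0.8·6 + 0.2·3 = 5.4
Soy: 0.8·10 + 0.2·8 = 9.6
Barley: 0.8·9 + 0.2·8 = 8.8
Highest Hurwicz score = 9.6 → Soy.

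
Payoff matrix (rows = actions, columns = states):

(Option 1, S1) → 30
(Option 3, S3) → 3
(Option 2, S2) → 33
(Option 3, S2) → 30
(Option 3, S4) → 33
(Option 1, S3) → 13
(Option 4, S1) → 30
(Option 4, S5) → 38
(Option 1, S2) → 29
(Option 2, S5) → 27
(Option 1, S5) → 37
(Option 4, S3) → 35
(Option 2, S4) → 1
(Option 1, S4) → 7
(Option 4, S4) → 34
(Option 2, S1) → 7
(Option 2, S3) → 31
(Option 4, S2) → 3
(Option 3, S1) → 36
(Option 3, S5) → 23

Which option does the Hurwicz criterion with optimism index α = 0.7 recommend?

Option 1: 0.7·37 + 0.3·7 = 28
Option 2: 0.7·33 + 0.3·1 = 23.4
Option 3: 0.7·36 + 0.3·3 = 26.1
Option 4: 0.7·38 + 0.3·3 = 27.5
Highest Hurwicz score = 28 → Option 1.

Option 1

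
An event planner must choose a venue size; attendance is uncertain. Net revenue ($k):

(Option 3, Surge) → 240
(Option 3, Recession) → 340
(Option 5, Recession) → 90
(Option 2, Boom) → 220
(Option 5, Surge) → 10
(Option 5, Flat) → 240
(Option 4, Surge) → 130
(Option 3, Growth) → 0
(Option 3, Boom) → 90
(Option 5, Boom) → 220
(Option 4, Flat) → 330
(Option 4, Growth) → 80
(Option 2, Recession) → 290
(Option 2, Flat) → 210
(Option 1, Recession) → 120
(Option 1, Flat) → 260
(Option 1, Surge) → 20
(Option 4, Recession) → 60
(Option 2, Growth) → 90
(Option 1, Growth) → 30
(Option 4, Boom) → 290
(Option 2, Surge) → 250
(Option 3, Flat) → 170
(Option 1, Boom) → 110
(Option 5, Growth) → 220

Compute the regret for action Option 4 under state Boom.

0

Best payoff under Boom is 290.
Regret = 290 − 290 = 0.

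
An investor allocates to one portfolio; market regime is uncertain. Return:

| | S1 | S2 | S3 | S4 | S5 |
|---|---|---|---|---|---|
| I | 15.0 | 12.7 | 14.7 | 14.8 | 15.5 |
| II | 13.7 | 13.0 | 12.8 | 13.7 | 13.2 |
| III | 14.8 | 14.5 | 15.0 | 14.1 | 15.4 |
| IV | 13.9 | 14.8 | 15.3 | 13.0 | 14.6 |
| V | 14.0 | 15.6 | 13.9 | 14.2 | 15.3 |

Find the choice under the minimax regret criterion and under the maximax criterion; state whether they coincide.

Column bests: S1=15.0, S2=15.6, S3=15.3, S4=14.8, S5=15.5.
I regrets: 0.0, 2.9, 0.6, 0.0, 0.0 → max 2.9
II regrets: 1.3, 2.6, 2.5, 1.1, 2.3 → max 2.6
III regrets: 0.2, 1.1, 0.3, 0.7, 0.1 → max 1.1
IV regrets: 1.1, 0.8, 0.0, 1.8, 0.9 → max 1.8
V regrets: 1.0, 0.0, 1.4, 0.6, 0.2 → max 1.4
Smallest max regret = 1.1 → III.
Row maxima: I=15.5, II=13.7, III=15.4, IV=15.3, V=15.6
Best best-case = 15.6 → V.

minimax regret → III; maximax → V (disagree)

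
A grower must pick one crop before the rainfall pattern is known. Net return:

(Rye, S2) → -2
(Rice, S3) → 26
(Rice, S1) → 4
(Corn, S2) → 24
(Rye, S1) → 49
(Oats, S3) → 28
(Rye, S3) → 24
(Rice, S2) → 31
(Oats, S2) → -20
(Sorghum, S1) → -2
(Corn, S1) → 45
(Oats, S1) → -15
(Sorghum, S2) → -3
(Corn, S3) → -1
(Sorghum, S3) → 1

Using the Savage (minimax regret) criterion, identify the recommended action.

Corn

Column bests: S1=49, S2=31, S3=28.
Oats regrets: 64, 51, 0 → max 64
Corn regrets: 4, 7, 29 → max 29
Rice regrets: 45, 0, 2 → max 45
Sorghum regrets: 51, 34, 27 → max 51
Rye regrets: 0, 33, 4 → max 33
Smallest max regret = 29 → Corn.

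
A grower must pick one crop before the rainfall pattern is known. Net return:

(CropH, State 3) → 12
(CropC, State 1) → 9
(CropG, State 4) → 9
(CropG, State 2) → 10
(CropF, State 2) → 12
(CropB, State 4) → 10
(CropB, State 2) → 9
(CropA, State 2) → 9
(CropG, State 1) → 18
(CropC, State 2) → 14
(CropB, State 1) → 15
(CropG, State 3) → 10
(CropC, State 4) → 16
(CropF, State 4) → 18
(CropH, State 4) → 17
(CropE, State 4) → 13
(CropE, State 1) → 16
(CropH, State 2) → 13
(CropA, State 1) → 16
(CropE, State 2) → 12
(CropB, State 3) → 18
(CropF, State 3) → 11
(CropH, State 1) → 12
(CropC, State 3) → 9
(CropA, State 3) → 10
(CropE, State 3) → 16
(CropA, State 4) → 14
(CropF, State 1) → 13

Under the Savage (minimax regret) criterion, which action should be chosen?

Column bests: State 1=18, State 2=14, State 3=18, State 4=18.
CropH regrets: 6, 1, 6, 1 → max 6
CropA regrets: 2, 5, 8, 4 → max 8
CropE regrets: 2, 2, 2, 5 → max 5
CropC regrets: 9, 0, 9, 2 → max 9
CropB regrets: 3, 5, 0, 8 → max 8
CropG regrets: 0, 4, 8, 9 → max 9
CropF regrets: 5, 2, 7, 0 → max 7
Smallest max regret = 5 → CropE.

CropE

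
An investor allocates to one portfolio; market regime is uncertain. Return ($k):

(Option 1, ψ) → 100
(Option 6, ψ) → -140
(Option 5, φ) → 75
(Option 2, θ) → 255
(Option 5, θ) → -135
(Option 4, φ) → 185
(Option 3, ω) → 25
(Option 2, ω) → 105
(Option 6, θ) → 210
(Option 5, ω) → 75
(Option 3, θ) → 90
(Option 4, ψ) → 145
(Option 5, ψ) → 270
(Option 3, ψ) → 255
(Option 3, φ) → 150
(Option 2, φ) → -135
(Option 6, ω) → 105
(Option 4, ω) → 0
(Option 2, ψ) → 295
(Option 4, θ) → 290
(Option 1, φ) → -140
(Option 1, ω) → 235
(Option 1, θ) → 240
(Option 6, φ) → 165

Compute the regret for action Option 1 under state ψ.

Best payoff under ψ is 295.
Regret = 295 − 100 = 195.

195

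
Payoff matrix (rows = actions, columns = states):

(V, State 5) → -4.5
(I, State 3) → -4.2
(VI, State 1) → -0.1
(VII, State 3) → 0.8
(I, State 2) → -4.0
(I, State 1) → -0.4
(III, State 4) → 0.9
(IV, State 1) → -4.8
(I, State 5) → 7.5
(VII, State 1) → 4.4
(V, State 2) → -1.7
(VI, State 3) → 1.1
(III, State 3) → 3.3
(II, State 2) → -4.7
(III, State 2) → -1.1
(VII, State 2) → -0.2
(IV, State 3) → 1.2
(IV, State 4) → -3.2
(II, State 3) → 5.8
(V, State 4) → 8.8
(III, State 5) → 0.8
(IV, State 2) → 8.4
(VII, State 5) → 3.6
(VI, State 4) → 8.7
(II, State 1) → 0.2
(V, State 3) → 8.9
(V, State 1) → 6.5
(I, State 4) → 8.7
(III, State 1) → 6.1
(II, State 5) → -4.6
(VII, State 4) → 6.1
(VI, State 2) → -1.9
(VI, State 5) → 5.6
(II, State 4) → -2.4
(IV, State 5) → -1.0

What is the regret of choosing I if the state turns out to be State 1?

Best payoff under State 1 is 6.5.
Regret = 6.5 − (-0.4) = 6.9.

6.9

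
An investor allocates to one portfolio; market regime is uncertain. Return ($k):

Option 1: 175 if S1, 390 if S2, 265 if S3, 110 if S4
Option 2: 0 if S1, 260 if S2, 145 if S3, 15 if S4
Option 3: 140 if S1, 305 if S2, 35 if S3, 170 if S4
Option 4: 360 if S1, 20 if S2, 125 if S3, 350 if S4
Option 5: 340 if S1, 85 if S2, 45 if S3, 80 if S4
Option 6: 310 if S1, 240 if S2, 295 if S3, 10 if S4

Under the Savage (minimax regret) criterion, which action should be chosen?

Option 1

Column bests: S1=360, S2=390, S3=295, S4=350.
Option 1 regrets: 185, 0, 30, 240 → max 240
Option 2 regrets: 360, 130, 150, 335 → max 360
Option 3 regrets: 220, 85, 260, 180 → max 260
Option 4 regrets: 0, 370, 170, 0 → max 370
Option 5 regrets: 20, 305, 250, 270 → max 305
Option 6 regrets: 50, 150, 0, 340 → max 340
Smallest max regret = 240 → Option 1.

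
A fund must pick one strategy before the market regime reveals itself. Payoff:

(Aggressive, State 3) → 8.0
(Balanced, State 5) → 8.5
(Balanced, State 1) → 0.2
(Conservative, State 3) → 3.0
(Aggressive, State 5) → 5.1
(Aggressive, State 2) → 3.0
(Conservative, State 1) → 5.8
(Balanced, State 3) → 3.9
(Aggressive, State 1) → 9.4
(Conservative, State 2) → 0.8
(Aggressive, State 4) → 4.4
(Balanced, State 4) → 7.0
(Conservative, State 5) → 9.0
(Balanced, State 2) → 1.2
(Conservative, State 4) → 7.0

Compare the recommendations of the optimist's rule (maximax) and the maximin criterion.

maximax → Aggressive; maximin → Aggressive (agree)

Row maxima: Conservative=9.0, Balanced=8.5, Aggressive=9.4
Best best-case = 9.4 → Aggressive.
Row minima: Conservative=0.8, Balanced=0.2, Aggressive=3.0
Best worst-case = 3.0 → Aggressive.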